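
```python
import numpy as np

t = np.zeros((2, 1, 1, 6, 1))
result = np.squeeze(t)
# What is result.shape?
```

(2, 6)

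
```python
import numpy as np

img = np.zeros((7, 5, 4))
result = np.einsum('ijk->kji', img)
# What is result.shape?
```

(4, 5, 7)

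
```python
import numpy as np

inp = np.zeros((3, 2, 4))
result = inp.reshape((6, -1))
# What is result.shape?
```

(6, 4)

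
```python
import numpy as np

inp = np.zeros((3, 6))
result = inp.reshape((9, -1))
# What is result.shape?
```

(9, 2)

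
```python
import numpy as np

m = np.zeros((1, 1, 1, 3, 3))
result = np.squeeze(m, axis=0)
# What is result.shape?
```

(1, 1, 3, 3)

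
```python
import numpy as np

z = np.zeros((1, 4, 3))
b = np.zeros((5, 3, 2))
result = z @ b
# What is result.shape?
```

(5, 4, 2)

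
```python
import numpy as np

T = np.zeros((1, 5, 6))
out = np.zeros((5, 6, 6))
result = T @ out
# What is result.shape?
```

(5, 5, 6)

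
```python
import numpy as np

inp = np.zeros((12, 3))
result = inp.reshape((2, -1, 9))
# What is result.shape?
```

(2, 2, 9)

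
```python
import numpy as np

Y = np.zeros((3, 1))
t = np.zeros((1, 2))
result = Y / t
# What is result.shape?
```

(3, 2)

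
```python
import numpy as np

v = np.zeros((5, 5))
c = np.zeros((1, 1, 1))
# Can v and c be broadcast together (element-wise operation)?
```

Yes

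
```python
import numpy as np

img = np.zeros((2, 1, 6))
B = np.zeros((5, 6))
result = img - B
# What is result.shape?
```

(2, 5, 6)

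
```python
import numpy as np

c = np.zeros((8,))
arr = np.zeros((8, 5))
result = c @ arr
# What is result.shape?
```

(5,)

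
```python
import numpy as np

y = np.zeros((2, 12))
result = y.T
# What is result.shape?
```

(12, 2)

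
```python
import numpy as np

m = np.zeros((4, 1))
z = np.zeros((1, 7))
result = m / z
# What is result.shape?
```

(4, 7)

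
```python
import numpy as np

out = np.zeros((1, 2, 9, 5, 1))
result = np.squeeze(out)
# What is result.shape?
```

(2, 9, 5)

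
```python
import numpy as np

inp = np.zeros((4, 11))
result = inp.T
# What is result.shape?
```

(11, 4)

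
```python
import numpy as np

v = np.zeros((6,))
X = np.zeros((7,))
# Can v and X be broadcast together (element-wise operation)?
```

No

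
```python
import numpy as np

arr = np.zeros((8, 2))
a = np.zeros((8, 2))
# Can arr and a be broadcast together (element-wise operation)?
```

Yes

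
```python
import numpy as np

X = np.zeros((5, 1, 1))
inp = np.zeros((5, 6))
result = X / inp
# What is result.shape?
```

(5, 5, 6)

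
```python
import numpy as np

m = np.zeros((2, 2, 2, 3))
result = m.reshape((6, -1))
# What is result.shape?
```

(6, 4)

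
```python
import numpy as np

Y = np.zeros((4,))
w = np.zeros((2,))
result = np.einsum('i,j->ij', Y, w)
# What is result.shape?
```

(4, 2)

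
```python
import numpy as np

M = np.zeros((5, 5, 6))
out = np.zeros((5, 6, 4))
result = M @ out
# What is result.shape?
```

(5, 5, 4)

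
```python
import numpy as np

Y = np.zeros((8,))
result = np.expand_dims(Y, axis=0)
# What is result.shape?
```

(1, 8)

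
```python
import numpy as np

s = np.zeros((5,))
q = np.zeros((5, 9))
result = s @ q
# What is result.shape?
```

(9,)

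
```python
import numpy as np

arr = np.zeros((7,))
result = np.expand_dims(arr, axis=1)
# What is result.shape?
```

(7, 1)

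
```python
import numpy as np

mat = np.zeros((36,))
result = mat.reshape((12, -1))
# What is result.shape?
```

(12, 3)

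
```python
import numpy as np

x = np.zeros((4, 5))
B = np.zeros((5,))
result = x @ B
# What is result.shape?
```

(4,)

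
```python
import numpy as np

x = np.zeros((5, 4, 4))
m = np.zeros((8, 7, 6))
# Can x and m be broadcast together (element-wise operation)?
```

No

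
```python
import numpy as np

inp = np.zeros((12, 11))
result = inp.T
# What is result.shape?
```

(11, 12)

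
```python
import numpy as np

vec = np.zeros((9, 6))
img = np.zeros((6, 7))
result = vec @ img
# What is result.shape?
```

(9, 7)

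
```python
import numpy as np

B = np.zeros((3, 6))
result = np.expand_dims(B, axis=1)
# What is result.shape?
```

(3, 1, 6)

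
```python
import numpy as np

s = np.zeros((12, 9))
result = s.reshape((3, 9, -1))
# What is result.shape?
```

(3, 9, 4)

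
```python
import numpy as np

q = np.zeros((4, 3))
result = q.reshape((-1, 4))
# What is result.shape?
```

(3, 4)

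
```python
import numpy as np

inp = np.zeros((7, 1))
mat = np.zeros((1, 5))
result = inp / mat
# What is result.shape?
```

(7, 5)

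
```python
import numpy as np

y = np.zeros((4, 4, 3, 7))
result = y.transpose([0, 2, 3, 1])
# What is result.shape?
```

(4, 3, 7, 4)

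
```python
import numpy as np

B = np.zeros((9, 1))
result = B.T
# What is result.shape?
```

(1, 9)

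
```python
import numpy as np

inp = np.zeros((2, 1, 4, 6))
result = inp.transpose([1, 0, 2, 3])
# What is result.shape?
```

(1, 2, 4, 6)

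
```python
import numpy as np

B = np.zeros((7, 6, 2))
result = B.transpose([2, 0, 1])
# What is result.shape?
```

(2, 7, 6)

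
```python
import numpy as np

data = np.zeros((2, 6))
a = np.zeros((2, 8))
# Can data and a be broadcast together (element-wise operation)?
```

No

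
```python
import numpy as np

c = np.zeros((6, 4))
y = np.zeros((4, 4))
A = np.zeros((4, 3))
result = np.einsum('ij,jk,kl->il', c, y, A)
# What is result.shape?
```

(6, 3)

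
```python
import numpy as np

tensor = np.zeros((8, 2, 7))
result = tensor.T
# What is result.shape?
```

(7, 2, 8)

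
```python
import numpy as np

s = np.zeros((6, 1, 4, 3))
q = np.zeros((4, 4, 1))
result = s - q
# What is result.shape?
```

(6, 4, 4, 3)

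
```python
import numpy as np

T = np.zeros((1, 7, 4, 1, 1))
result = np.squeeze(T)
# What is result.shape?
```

(7, 4)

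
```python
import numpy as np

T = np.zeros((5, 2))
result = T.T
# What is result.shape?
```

(2, 5)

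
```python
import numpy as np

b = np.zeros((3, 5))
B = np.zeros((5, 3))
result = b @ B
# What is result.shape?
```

(3, 3)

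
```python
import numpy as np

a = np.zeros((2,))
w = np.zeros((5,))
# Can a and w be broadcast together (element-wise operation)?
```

No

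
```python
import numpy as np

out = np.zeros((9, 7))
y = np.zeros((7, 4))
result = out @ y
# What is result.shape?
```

(9, 4)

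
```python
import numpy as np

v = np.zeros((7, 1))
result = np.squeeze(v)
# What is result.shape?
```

(7,)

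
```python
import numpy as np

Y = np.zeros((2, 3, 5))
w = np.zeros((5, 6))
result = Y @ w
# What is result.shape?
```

(2, 3, 6)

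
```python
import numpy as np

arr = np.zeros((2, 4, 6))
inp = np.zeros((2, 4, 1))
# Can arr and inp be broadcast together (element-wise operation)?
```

Yes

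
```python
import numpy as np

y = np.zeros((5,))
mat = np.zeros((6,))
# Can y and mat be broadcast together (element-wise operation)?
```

No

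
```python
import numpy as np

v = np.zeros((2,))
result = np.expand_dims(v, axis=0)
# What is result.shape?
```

(1, 2)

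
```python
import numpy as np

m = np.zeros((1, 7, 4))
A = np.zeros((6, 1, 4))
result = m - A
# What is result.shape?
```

(6, 7, 4)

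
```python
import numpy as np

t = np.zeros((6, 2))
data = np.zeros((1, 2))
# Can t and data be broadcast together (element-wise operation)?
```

Yes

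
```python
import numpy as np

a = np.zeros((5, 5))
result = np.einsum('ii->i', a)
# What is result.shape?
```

(5,)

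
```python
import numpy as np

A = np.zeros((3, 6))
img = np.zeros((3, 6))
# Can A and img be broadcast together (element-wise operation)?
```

Yes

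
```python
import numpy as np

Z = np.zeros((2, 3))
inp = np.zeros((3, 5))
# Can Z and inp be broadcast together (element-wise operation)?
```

No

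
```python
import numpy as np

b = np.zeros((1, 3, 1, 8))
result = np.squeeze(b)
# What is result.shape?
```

(3, 8)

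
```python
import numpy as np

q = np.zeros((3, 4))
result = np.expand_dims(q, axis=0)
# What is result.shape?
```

(1, 3, 4)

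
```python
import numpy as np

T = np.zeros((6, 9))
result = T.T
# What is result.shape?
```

(9, 6)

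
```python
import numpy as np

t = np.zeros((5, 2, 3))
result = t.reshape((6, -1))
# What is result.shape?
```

(6, 5)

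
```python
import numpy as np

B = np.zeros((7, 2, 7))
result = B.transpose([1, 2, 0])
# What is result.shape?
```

(2, 7, 7)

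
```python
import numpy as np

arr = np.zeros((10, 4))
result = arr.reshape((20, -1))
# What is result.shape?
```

(20, 2)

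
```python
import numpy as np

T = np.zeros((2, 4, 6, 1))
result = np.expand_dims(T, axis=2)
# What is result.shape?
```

(2, 4, 1, 6, 1)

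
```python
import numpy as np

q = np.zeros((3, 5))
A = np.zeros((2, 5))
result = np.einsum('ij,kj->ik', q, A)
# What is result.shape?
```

(3, 2)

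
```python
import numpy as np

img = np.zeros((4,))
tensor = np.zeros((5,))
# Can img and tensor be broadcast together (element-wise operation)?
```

No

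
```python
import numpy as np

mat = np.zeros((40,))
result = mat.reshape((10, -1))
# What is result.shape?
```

(10, 4)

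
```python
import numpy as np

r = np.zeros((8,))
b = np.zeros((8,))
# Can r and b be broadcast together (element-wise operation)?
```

Yes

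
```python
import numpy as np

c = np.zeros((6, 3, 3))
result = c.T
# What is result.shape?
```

(3, 3, 6)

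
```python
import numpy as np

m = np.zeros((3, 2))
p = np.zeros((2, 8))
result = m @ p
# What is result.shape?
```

(3, 8)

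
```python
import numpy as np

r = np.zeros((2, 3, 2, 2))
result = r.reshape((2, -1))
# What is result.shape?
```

(2, 12)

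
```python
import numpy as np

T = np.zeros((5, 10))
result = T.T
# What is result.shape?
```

(10, 5)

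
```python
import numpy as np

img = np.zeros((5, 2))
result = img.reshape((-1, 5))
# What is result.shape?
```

(2, 5)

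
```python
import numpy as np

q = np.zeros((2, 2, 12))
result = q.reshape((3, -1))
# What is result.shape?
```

(3, 16)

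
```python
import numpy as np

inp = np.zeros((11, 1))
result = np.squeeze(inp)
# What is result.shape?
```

(11,)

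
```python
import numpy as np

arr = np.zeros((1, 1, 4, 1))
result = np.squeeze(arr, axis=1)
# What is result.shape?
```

(1, 4, 1)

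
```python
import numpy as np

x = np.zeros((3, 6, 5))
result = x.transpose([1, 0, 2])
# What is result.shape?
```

(6, 3, 5)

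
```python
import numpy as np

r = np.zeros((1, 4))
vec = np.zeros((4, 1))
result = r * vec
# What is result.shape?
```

(4, 4)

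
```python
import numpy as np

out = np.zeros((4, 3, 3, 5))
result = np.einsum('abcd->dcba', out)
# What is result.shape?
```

(5, 3, 3, 4)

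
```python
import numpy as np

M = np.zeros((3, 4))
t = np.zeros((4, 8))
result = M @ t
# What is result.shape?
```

(3, 8)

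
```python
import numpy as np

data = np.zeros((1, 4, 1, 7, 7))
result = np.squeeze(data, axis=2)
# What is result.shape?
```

(1, 4, 7, 7)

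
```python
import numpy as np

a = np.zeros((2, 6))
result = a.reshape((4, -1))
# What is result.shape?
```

(4, 3)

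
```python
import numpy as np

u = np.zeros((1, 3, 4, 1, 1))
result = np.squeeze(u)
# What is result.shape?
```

(3, 4)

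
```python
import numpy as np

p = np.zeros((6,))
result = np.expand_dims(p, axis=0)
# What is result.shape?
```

(1, 6)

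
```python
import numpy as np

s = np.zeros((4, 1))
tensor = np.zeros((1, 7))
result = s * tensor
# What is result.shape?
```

(4, 7)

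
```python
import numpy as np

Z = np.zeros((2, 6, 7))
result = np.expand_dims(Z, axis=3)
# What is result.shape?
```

(2, 6, 7, 1)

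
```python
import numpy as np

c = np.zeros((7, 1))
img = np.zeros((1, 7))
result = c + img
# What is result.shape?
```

(7, 7)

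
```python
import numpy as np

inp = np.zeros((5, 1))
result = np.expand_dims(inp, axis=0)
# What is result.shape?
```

(1, 5, 1)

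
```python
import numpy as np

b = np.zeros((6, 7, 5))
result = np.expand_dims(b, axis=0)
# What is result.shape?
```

(1, 6, 7, 5)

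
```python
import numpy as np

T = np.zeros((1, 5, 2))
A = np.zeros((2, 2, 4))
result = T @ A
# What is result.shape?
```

(2, 5, 4)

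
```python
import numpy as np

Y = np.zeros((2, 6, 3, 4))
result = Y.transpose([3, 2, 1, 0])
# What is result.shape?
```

(4, 3, 6, 2)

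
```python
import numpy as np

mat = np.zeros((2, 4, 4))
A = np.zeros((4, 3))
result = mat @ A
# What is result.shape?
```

(2, 4, 3)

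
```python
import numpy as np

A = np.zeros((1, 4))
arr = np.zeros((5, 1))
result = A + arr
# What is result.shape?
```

(5, 4)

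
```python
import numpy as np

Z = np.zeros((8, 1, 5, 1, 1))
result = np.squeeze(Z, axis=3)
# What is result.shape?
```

(8, 1, 5, 1)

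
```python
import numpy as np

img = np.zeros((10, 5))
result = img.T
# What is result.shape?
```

(5, 10)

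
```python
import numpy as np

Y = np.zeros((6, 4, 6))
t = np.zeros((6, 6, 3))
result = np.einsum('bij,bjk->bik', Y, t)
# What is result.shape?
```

(6, 4, 3)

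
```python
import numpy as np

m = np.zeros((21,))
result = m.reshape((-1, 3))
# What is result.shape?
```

(7, 3)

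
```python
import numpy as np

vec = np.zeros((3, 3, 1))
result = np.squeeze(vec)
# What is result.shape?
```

(3, 3)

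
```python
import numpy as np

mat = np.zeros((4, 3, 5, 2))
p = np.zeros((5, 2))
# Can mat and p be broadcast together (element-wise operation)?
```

Yes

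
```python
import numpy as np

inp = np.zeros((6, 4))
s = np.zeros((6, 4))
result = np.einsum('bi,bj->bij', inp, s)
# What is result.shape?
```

(6, 4, 4)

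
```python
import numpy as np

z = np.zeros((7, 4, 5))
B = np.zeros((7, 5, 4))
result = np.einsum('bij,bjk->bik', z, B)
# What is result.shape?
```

(7, 4, 4)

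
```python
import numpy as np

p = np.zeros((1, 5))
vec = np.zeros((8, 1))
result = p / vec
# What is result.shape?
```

(8, 5)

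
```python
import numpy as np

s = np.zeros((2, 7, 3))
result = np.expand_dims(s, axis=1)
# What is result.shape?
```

(2, 1, 7, 3)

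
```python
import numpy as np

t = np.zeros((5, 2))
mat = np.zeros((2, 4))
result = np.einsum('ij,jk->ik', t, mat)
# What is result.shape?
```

(5, 4)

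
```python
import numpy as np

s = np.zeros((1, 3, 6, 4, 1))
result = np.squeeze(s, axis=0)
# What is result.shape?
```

(3, 6, 4, 1)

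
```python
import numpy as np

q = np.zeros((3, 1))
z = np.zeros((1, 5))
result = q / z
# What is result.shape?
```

(3, 5)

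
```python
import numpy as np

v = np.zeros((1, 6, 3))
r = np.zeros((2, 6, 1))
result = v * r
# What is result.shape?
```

(2, 6, 3)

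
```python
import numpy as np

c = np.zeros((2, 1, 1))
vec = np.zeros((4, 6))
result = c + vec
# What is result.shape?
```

(2, 4, 6)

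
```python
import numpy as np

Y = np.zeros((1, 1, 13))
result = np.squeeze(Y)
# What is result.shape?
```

(13,)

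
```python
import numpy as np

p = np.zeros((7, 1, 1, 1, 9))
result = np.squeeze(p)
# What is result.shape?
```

(7, 9)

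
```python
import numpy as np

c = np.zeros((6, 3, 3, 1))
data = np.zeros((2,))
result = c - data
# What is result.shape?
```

(6, 3, 3, 2)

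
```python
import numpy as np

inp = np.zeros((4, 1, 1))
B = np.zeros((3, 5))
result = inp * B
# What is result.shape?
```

(4, 3, 5)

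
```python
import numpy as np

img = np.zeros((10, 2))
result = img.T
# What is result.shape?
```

(2, 10)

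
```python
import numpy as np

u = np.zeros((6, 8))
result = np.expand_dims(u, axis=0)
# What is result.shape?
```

(1, 6, 8)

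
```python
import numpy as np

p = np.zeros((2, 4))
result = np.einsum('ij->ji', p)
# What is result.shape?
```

(4, 2)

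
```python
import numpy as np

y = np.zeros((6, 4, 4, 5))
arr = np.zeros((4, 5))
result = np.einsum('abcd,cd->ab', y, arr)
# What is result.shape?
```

(6, 4)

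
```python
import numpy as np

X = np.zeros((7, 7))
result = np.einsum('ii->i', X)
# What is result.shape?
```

(7,)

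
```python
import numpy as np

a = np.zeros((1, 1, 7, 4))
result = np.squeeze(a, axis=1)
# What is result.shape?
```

(1, 7, 4)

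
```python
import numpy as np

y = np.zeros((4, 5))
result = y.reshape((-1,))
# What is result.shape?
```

(20,)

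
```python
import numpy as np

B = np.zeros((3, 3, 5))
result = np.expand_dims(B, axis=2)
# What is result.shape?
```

(3, 3, 1, 5)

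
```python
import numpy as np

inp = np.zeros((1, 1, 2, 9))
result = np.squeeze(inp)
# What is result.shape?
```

(2, 9)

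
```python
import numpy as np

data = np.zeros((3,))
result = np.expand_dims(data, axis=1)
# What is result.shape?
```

(3, 1)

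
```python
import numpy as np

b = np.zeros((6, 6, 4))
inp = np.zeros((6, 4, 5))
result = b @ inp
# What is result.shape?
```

(6, 6, 5)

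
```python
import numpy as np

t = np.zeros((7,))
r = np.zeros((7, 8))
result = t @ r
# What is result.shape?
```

(8,)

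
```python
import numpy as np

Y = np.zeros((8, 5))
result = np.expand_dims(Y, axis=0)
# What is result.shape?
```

(1, 8, 5)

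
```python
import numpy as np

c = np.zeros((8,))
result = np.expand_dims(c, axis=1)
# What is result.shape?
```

(8, 1)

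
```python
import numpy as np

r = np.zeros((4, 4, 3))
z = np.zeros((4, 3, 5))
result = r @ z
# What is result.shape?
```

(4, 4, 5)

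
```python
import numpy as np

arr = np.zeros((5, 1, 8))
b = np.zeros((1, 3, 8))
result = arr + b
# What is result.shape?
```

(5, 3, 8)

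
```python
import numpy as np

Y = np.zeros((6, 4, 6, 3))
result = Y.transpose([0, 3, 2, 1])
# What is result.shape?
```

(6, 3, 6, 4)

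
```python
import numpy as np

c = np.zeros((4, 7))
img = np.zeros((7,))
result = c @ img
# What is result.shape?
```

(4,)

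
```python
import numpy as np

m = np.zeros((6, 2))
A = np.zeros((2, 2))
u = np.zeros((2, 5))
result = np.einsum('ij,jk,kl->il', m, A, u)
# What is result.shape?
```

(6, 5)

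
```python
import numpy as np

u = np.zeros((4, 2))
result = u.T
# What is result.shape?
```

(2, 4)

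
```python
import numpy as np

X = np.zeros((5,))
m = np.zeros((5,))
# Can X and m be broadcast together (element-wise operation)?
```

Yes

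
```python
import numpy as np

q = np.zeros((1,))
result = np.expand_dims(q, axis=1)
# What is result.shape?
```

(1, 1)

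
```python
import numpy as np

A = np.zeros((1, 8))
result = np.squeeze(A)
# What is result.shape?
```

(8,)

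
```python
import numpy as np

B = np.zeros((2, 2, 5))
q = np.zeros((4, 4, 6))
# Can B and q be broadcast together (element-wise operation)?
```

No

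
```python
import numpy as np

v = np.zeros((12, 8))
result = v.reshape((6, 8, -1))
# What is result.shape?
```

(6, 8, 2)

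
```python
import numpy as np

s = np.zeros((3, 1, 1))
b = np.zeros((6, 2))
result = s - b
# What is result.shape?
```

(3, 6, 2)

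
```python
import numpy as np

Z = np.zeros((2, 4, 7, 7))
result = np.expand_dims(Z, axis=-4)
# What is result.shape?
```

(2, 1, 4, 7, 7)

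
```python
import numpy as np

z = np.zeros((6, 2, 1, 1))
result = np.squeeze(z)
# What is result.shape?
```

(6, 2)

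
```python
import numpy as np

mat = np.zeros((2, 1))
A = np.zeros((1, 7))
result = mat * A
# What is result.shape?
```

(2, 7)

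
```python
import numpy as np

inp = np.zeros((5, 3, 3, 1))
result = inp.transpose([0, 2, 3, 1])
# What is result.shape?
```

(5, 3, 1, 3)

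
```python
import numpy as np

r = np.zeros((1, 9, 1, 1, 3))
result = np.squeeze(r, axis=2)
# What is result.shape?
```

(1, 9, 1, 3)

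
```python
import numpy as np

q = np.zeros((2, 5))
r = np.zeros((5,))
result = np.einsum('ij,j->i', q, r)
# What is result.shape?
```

(2,)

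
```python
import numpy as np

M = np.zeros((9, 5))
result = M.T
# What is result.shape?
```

(5, 9)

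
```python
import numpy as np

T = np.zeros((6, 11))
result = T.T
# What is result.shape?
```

(11, 6)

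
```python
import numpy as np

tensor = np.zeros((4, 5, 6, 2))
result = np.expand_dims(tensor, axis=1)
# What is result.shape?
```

(4, 1, 5, 6, 2)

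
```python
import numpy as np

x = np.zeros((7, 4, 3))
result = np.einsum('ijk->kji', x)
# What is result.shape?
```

(3, 4, 7)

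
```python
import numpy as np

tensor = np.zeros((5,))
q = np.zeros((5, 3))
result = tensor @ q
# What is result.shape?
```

(3,)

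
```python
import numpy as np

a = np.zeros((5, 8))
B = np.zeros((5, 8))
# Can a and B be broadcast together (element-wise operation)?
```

Yes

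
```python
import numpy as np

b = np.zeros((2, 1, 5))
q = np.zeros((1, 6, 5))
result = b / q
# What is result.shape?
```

(2, 6, 5)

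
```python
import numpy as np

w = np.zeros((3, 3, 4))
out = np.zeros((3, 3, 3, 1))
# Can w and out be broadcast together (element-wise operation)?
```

Yes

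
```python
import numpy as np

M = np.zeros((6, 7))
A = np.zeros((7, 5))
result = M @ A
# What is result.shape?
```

(6, 5)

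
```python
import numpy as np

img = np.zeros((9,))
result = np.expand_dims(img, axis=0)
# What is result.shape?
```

(1, 9)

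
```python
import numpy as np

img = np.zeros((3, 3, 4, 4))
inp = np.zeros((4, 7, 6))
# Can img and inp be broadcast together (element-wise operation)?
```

No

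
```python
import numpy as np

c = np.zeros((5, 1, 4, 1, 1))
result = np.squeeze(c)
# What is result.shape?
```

(5, 4)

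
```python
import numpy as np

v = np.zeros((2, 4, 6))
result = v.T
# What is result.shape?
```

(6, 4, 2)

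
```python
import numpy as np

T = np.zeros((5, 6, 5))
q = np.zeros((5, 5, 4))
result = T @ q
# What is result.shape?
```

(5, 6, 4)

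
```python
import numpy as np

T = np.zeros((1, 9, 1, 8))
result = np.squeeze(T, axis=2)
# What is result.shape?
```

(1, 9, 8)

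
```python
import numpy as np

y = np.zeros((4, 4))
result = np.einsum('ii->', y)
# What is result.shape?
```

()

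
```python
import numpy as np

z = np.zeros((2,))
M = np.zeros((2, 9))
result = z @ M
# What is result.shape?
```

(9,)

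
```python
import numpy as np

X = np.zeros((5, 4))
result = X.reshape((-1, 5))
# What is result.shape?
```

(4, 5)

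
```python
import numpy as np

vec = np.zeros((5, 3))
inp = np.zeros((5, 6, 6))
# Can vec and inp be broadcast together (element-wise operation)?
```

No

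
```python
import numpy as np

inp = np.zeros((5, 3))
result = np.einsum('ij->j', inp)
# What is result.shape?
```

(3,)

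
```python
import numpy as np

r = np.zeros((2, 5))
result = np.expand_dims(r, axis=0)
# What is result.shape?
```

(1, 2, 5)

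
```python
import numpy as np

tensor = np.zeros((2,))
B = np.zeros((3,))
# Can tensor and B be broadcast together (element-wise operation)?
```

No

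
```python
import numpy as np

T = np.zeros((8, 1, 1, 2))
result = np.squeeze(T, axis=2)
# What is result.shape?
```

(8, 1, 2)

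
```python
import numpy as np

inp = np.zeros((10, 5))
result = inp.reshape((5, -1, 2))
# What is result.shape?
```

(5, 5, 2)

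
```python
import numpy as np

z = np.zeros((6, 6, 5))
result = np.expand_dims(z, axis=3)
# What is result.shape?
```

(6, 6, 5, 1)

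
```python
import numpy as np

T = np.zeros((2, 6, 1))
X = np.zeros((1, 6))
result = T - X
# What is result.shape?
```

(2, 6, 6)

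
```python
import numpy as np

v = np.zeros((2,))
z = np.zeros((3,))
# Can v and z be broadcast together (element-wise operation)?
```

No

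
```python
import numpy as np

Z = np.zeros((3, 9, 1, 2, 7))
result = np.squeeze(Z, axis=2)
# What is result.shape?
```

(3, 9, 2, 7)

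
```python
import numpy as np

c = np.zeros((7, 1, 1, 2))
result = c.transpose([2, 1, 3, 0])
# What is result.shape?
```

(1, 1, 2, 7)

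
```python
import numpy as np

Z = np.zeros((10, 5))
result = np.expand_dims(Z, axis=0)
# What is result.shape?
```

(1, 10, 5)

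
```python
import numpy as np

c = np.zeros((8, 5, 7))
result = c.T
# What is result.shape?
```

(7, 5, 8)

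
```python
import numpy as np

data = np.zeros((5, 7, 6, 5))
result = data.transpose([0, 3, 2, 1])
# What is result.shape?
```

(5, 5, 6, 7)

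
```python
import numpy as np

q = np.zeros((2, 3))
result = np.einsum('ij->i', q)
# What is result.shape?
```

(2,)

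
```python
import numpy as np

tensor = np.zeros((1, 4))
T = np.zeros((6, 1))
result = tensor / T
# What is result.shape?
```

(6, 4)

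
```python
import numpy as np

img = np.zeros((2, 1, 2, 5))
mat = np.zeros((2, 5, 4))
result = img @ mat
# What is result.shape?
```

(2, 2, 2, 4)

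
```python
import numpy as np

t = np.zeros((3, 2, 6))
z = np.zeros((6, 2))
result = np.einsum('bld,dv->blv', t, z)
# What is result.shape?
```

(3, 2, 2)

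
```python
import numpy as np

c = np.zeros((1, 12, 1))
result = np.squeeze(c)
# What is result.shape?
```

(12,)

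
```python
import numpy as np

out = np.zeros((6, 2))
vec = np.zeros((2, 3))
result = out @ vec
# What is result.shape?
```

(6, 3)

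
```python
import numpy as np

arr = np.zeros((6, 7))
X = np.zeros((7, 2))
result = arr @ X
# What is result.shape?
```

(6, 2)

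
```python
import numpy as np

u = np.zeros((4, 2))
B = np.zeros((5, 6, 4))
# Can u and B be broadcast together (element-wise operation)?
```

No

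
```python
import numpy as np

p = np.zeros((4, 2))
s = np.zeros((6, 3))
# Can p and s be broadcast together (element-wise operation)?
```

No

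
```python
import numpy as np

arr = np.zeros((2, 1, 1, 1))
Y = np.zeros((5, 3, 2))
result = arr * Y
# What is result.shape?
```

(2, 5, 3, 2)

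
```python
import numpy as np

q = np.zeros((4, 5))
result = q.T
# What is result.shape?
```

(5, 4)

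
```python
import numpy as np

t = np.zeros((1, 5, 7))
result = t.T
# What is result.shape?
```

(7, 5, 1)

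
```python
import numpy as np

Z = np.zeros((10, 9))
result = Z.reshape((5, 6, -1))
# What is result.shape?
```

(5, 6, 3)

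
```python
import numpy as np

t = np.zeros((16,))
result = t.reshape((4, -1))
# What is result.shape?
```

(4, 4)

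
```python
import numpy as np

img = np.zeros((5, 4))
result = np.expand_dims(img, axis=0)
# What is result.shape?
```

(1, 5, 4)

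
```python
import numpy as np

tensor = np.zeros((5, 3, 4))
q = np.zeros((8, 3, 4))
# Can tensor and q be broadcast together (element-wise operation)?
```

No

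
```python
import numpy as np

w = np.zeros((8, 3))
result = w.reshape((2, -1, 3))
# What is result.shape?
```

(2, 4, 3)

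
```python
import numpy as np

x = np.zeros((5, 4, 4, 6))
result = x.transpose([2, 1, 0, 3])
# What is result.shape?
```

(4, 4, 5, 6)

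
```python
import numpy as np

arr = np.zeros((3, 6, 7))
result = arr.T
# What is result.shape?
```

(7, 6, 3)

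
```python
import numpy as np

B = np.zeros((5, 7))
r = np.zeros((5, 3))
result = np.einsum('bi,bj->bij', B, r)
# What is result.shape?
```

(5, 7, 3)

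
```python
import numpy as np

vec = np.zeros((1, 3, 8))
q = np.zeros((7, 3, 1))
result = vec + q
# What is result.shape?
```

(7, 3, 8)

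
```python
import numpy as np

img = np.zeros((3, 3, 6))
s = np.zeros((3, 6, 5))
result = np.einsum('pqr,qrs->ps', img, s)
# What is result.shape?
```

(3, 5)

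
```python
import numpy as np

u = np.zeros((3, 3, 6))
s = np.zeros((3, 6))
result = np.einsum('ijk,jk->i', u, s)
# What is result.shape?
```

(3,)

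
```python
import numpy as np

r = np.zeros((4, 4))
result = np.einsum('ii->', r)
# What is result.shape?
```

()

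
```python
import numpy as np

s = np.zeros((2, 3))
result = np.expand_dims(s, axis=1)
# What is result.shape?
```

(2, 1, 3)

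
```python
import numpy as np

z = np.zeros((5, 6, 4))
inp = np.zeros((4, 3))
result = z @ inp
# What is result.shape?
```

(5, 6, 3)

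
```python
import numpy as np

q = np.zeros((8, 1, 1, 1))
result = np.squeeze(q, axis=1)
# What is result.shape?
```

(8, 1, 1)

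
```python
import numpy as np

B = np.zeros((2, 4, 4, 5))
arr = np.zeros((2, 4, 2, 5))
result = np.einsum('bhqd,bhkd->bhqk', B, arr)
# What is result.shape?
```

(2, 4, 4, 2)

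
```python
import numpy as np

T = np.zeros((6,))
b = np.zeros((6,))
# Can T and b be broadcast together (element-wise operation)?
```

Yes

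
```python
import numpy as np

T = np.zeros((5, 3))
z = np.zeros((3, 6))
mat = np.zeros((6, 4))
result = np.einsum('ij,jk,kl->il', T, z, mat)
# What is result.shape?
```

(5, 4)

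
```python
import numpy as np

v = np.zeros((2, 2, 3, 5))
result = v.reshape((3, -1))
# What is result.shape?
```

(3, 20)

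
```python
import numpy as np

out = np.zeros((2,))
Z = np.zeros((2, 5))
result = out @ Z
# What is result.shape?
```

(5,)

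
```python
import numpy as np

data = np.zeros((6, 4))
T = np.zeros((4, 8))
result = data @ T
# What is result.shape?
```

(6, 8)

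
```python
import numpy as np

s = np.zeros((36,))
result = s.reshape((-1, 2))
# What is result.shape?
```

(18, 2)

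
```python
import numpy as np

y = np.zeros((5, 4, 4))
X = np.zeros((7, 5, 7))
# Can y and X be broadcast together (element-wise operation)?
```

No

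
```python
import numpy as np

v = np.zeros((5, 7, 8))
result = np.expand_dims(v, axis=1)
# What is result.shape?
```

(5, 1, 7, 8)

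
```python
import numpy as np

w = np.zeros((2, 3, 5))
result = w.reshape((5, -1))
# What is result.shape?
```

(5, 6)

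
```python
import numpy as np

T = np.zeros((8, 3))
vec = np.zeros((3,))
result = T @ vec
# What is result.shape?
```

(8,)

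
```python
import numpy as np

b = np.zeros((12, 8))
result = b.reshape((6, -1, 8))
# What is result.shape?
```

(6, 2, 8)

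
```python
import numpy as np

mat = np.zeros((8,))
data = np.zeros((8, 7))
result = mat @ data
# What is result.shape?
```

(7,)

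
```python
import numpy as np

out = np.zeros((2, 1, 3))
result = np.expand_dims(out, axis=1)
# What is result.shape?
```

(2, 1, 1, 3)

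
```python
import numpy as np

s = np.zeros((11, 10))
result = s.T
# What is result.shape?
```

(10, 11)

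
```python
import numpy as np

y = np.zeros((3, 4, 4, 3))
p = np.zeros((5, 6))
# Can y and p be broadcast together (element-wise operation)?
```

No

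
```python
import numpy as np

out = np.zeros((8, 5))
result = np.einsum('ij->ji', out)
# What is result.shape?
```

(5, 8)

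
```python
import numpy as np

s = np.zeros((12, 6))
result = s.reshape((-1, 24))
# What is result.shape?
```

(3, 24)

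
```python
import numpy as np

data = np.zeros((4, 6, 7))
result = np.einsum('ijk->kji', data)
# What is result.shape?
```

(7, 6, 4)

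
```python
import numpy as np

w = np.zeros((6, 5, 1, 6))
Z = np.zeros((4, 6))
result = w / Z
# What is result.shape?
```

(6, 5, 4, 6)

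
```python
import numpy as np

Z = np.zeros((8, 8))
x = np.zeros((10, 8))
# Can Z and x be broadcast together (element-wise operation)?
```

No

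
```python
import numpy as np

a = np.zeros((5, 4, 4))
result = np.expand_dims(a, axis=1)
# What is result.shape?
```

(5, 1, 4, 4)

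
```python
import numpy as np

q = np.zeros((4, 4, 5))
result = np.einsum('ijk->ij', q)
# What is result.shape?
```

(4, 4)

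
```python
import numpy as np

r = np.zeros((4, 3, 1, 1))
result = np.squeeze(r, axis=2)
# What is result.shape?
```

(4, 3, 1)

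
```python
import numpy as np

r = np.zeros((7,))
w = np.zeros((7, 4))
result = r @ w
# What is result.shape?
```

(4,)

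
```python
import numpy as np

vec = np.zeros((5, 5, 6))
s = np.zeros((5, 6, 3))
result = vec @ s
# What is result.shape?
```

(5, 5, 3)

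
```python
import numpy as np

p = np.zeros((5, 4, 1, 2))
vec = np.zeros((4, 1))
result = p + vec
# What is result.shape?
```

(5, 4, 4, 2)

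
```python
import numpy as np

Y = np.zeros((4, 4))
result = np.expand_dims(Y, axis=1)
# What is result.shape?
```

(4, 1, 4)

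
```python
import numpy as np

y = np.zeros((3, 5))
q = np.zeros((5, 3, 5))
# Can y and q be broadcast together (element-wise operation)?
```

Yes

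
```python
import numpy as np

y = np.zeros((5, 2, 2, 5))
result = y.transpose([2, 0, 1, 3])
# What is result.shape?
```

(2, 5, 2, 5)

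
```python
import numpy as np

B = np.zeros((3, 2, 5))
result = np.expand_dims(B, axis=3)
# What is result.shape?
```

(3, 2, 5, 1)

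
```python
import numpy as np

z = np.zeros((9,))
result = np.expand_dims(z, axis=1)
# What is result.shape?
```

(9, 1)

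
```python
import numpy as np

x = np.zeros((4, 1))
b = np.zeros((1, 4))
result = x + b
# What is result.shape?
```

(4, 4)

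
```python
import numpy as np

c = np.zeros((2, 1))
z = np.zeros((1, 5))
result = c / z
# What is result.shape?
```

(2, 5)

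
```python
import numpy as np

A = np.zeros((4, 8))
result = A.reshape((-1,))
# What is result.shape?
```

(32,)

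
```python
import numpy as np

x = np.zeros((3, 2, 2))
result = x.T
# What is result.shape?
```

(2, 2, 3)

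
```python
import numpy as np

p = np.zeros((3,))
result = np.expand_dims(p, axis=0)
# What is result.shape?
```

(1, 3)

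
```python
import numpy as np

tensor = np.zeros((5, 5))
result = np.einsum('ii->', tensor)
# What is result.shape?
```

()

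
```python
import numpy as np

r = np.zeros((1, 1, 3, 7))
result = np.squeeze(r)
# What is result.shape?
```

(3, 7)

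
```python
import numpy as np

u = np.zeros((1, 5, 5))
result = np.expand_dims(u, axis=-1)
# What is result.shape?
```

(1, 5, 5, 1)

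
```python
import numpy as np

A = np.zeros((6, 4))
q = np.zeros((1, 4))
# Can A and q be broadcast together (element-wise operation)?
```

Yes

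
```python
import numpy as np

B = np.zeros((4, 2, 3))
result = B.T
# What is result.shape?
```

(3, 2, 4)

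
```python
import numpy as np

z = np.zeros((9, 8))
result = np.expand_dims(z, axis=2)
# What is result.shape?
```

(9, 8, 1)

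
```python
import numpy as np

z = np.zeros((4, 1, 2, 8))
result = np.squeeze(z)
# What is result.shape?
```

(4, 2, 8)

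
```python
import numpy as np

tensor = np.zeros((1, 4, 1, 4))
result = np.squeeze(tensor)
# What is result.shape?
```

(4, 4)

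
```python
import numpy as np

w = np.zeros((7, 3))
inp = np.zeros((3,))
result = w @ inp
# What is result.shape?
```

(7,)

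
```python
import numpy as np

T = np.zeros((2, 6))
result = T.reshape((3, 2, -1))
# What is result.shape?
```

(3, 2, 2)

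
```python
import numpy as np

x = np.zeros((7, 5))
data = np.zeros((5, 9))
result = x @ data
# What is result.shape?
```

(7, 9)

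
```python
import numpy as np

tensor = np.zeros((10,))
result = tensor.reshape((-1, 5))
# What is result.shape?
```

(2, 5)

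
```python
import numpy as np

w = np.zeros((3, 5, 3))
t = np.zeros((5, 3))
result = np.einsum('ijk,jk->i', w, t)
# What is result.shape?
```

(3,)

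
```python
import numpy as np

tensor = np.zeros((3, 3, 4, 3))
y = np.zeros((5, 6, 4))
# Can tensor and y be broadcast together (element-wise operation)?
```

No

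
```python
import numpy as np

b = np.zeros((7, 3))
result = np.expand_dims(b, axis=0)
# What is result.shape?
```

(1, 7, 3)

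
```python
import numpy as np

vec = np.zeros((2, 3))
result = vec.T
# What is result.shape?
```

(3, 2)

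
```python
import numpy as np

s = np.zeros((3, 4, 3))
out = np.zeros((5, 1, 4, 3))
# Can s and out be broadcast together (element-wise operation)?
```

Yes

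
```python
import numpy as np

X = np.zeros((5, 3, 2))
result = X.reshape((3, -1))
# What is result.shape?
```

(3, 10)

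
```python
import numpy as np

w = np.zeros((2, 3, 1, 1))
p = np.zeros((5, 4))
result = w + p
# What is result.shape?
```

(2, 3, 5, 4)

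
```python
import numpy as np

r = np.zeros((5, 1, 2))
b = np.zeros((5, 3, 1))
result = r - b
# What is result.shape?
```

(5, 3, 2)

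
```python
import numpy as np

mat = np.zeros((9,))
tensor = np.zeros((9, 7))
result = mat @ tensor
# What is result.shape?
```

(7,)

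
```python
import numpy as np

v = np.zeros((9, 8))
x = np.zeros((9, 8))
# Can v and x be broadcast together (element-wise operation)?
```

Yes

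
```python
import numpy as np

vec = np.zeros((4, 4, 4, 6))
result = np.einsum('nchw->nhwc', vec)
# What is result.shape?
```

(4, 4, 6, 4)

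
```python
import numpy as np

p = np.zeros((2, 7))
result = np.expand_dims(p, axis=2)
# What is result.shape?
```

(2, 7, 1)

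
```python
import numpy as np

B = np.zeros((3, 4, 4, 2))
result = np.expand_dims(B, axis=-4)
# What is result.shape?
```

(3, 1, 4, 4, 2)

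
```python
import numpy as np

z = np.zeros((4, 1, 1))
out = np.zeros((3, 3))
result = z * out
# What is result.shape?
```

(4, 3, 3)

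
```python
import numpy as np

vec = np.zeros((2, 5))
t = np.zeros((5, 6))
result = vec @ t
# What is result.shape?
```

(2, 6)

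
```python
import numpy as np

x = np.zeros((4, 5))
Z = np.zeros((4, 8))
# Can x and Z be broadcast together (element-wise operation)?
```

No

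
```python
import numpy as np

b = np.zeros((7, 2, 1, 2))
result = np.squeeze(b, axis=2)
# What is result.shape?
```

(7, 2, 2)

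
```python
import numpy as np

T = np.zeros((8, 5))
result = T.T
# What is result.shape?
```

(5, 8)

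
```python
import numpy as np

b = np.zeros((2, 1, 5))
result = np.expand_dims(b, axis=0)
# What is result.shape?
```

(1, 2, 1, 5)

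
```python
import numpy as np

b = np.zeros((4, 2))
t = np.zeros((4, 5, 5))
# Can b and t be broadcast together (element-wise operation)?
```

No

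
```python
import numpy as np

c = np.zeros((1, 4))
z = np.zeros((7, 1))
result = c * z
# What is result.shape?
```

(7, 4)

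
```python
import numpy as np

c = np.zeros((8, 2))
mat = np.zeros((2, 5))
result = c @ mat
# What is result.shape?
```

(8, 5)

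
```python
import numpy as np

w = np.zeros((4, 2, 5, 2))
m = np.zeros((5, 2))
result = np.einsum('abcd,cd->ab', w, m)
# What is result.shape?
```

(4, 2)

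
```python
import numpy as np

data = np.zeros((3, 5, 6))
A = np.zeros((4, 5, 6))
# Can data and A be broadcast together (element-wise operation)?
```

No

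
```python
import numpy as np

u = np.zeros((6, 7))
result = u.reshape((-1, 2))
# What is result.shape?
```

(21, 2)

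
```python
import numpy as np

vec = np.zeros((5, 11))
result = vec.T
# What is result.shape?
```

(11, 5)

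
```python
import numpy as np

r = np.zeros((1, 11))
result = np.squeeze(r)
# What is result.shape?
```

(11,)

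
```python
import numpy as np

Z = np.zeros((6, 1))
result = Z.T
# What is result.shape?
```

(1, 6)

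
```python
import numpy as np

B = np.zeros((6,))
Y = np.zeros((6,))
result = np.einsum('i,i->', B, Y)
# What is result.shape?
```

()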